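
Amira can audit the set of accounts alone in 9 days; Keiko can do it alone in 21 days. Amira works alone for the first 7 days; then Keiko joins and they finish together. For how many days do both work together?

In 7 days Amira does 7/9 of the job, leaving 2/9.
Amira and Keiko together work at 10/63 per day, so finishing takes 2/9 ÷ 10/63 = 7/5 days.

7/5 days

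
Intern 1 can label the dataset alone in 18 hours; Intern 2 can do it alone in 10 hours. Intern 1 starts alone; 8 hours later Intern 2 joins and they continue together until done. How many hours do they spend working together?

In 8 hours Intern 1 does 8/18 = 4/9 of the job, leaving 5/9.
Intern 1 and Intern 2 together work at 7/45 per hour, so finishing takes 5/9 ÷ 7/45 = 25/7 hours.

25/7 hours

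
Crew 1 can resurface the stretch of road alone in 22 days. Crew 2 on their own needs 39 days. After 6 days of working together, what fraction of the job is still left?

82/143

Combined rate: 1/22 + 1/39 = (39 + 22)/858 = 61/858 per day.
In 6 days they complete 6·61/858 = 61/143 of the job.
So 82/143 remains.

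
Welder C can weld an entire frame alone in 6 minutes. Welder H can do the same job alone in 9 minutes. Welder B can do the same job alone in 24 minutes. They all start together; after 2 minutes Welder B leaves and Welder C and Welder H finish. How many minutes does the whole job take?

33/10 minutes

In the first 2 minutes the combined rate is 23/72, so 23/36 of the job is done, leaving 13/36.
After Welder B leaves the rate is 5/18 per minute; the remaining 13/36 takes 13/10 minutes.
Total = 2 + 13/10 = 33/10 minutes.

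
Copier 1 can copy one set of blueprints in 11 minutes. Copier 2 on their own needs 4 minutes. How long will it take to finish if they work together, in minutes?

44/15 minutes

Combined rate: 1/11 + 1/4 = (4 + 11)/44 = 15/44 per minute.
Time = 1 ÷ (15/44) = 44/15 minutes.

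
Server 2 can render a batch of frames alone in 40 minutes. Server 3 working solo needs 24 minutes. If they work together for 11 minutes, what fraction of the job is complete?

Combined rate: 1/40 + 1/24 = (3 + 5)/120 = 8/120 = 1/15 per minute.
In 11 minutes they complete 11·1/15 = 11/15 of the job.

11/15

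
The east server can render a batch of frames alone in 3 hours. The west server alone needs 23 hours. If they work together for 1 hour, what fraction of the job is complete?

26/69

Combined rate: 1/3 + 1/23 = (23 + 3)/69 = 26/69 per hour.
In 1 hour they complete 1·26/69 = 26/69 of the job.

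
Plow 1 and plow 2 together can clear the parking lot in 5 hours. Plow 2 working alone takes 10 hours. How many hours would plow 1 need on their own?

10 hours

Combined rate is 1/5 per hour.
Known contribution: 1/10 per hour.
So plow 1's rate is 1/5 − 1/10 = 1/10, meaning 10 hours alone.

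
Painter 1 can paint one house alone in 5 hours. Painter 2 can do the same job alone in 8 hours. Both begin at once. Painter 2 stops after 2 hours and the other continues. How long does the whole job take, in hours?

15/4 hours

In the first 2 hours the combined rate is 13/40, so 13/20 of the job is done, leaving 7/20.
After Painter 2 leaves the rate is 1/5 per hour; the remaining 7/20 takes 7/4 hours.
Total = 2 + 7/4 = 15/4 hours.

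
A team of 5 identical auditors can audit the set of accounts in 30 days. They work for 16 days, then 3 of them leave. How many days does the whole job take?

51 days

One auditor does 1/150 of the job per day.
After 16 days with 5 auditors, 8/15 is done (7/15 left).
With 2 auditors the rate is 2/150 = 1/75, so the rest takes 7/15 ÷ 1/75 = 35 days.
Total = 16 + 35 = 51 days.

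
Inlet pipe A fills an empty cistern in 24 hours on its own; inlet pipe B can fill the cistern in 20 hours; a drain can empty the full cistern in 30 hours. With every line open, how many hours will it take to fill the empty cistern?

120/7 hours

Net rate = 1/24 + 1/20 − 1/30 = (5 + 6 − 4)/120 = 7/120 per hour.
Filling time = 1 ÷ (7/120) = 120/7 hours.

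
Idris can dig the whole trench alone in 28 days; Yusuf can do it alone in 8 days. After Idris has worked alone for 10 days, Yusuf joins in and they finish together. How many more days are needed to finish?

4 days

In 10 days Idris does 10/28 = 5/14 of the job, leaving 9/14.
Idris and Yusuf together work at 9/56 per day, so finishing takes 9/14 ÷ 9/56 = 4 days.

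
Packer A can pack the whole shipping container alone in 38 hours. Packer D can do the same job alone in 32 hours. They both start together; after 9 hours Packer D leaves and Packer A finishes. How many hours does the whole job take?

In the first 9 hours the combined rate is 35/608, so 315/608 of the job is done, leaving 293/608.
After Packer D leaves the rate is 1/38 per hour; the remaining 293/608 takes 293/16 hours.
Total = 9 + 293/16 = 437/16 hours.

437/16 hours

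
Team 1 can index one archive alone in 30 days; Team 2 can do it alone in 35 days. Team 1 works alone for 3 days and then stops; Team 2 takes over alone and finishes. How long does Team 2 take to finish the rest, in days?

In 3 days Team 1 does 3/30 = 1/10 of the job, leaving 9/10.
Team 2 works at 1/35 per day, so finishing takes 9/10 ÷ 1/35 = 63/2 days.

63/2 days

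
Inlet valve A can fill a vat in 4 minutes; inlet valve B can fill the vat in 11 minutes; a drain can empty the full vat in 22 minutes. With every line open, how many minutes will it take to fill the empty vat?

44/13 minutes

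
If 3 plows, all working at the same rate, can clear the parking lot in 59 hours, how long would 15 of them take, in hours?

Total work is 3·59 = 177 plow-hours.
With 15 plows: 177/15 = 59/5 hours.

59/5 hours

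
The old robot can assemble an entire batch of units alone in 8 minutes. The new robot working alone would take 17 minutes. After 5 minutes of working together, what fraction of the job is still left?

11/136

Combined rate: 1/8 + 1/17 = (17 + 8)/136 = 25/136 per minute.
In 5 minutes they complete 5·25/136 = 125/136 of the job.
So 11/136 remains.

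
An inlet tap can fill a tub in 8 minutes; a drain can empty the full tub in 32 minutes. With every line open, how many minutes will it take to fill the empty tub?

32/3 minutes

Net rate = 1/8 − 1/32 = (4 − 1)/32 = 3/32 per minute.
Filling time = 1 ÷ (3/32) = 32/3 minutes.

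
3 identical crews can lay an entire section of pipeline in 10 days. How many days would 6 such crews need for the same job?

5 days

Total work is 3·10 = 30 crew-days.
With 6 crews: 30/6 = 5 days.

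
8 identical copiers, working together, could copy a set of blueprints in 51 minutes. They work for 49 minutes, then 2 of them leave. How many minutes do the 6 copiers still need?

8/3 minutes

One copier does 1/408 of the job per minute.
After 49 minutes with 8 copiers, 49/51 is done (2/51 left).
With 6 copiers the rate is 6/408 = 1/68, so the rest takes 2/51 ÷ 1/68 = 8/3 minutes.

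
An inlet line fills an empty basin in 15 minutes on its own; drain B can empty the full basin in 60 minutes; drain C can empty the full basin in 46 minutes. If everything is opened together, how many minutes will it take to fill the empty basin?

Net rate = 1/15 − 1/60 − 1/46 = (92 − 23 − 30)/1380 = 39/1380 = 13/460 per minute.
Filling time = 1 ÷ (13/460) = 460/13 minutes.

460/13 minutes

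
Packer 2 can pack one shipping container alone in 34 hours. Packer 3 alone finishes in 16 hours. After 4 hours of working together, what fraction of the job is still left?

43/68

Combined rate: 1/34 + 1/16 = (8 + 17)/272 = 25/272 per hour.
In 4 hours they complete 4·25/272 = 25/68 of the job.
So 43/68 remains.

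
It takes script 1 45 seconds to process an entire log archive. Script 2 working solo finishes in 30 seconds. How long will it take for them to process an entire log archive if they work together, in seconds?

18 seconds

Combined rate: 1/45 + 1/30 = (2 + 3)/90 = 5/90 = 1/18 per second.
Time = 1 ÷ (1/18) = 18 seconds.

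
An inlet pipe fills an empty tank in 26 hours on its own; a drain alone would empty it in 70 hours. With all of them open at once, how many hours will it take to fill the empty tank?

455/11 hours

Net rate = 1/26 − 1/70 = (35 − 13)/910 = 22/910 = 11/455 per hour.
Filling time = 1 ÷ (11/455) = 455/11 hours.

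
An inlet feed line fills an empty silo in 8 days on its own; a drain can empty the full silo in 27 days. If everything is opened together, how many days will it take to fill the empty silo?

Net rate = 1/8 − 1/27 = (27 − 8)/216 = 19/216 per day.
Filling time = 1 ÷ (19/216) = 216/19 days.

216/19 days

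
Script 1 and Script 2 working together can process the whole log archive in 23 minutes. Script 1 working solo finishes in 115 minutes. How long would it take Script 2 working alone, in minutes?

115/4 minutes

Combined rate is 1/23 per minute.
Known contribution: 1/115 per minute.
So Script 2's rate is 1/23 − 1/115 = 4/115, meaning 115/4 minutes alone.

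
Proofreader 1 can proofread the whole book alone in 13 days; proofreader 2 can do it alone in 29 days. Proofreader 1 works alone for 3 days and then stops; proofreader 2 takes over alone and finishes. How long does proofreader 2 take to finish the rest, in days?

290/13 days

In 3 days proofreader 1 does 3/13 of the job, leaving 10/13.
Proofreader 2 works at 1/29 per day, so finishing takes 10/13 ÷ 1/29 = 290/13 days.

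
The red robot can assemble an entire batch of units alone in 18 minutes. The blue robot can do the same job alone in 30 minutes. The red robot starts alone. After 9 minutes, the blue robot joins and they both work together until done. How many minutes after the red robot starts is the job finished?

117/8 minutes

In the first 9 minutes the red robot alone does 9/18 = 1/2 of the job, leaving 1/2.
Once everyone is working, combined rate: 1/18 + 1/30 = (5 + 3)/90 = 8/90 = 4/45 per minute.
Remaining 1/2 at 4/45 per minute takes 45/8 minutes.
Total from the start = 9 + 45/8 = 117/8 minutes.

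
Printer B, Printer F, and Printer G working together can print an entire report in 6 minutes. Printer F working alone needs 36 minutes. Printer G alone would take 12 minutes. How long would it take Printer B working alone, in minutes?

Combined rate is 1/6 per minute.
Known contribution: 1/36 + 1/12 = (1 + 3)/36 = 4/36 = 1/9 per minute.
So Printer B's rate is 1/6 − 1/9 = 1/18, meaning 18 minutes alone.

18 minutes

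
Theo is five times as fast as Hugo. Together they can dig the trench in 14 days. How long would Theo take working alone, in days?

84/5 days

Let Hugo's rate be r; then Theo's rate is 5r, so together (5 + 1)r = 6r = 1/14.
Thus r = 1/84 per day.
Hugo alone: 84 days; Theo alone: 84/5 days.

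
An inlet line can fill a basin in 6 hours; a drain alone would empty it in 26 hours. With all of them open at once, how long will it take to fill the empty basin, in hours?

Net rate = 1/6 − 1/26 = (13 − 3)/78 = 10/78 = 5/39 per hour.
Filling time = 1 ÷ (5/39) = 39/5 hours.

39/5 hours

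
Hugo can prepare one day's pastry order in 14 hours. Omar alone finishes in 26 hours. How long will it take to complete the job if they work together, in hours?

91/10 hours

With two workers the combined time is the product over the sum: 14·26/(14+26) = 364/40 = 91/10 hours.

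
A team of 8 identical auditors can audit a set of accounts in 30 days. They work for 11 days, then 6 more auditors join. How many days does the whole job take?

One auditor does 1/240 of the job per day.
After 11 days with 8 auditors, 11/30 is done (19/30 left).
With 14 auditors the rate is 14/240 = 7/120, so the rest takes 19/30 ÷ 7/120 = 76/7 days.
Total = 11 + 76/7 = 153/7 days.

153/7 days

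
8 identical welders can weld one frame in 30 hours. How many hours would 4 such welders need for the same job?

Total work is 8·30 = 240 welder-hours.
With 4 welders: 240/4 = 60 hours.

60 hours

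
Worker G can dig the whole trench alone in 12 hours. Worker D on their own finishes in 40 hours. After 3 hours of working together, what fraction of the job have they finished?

Combined rate: 1/12 + 1/40 = (10 + 3)/120 = 13/120 per hour.
In 3 hours they complete 3·13/120 = 13/40 of the job.

13/40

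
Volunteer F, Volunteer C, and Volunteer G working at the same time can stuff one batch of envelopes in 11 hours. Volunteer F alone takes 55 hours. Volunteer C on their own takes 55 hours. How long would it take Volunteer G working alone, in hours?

55/3 hours

Combined rate is 1/11 per hour.
Known contribution: 1/55 + 1/55 = (1 + 1)/55 = 2/55 per hour.
So Volunteer G's rate is 1/11 − 2/55 = 3/55, meaning 55/3 hours alone.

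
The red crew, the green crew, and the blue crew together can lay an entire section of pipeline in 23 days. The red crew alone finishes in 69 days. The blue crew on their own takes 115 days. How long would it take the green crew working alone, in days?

345/7 days

Combined rate is 1/23 per day.
Known contribution: 1/69 + 1/115 = (5 + 3)/345 = 8/345 per day.
So the green crew's rate is 1/23 − 8/345 = 7/345, meaning 345/7 days alone.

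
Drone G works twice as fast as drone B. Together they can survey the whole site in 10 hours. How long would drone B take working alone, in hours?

30 hours

Let drone B's rate be r; then drone G's rate is 2r, so together (2 + 1)r = 3r = 1/10.
Thus r = 1/30 per hour.
Drone B alone: 30 hours; drone G alone: 15 hours.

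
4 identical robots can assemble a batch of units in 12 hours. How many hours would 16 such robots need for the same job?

3 hours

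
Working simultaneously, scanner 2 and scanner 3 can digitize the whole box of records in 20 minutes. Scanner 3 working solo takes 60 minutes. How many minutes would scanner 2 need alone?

Combined rate is 1/20 per minute.
Known contribution: 1/60 per minute.
So scanner 2's rate is 1/20 − 1/60 = 1/30, meaning 30 minutes alone.

30 minutes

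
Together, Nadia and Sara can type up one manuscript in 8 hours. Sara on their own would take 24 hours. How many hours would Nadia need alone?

12 hours

Combined rate is 1/8 per hour.
Known contribution: 1/24 per hour.
So Nadia's rate is 1/8 − 1/24 = 1/12, meaning 12 hours alone.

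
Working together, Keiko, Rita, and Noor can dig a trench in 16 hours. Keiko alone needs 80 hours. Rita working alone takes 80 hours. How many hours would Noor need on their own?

80/3 hours

Combined rate is 1/16 per hour.
Known contribution: 1/80 + 1/80 = (1 + 1)/80 = 2/80 = 1/40 per hour.
So Noor's rate is 1/16 − 1/40 = 3/80, meaning 80/3 hours alone.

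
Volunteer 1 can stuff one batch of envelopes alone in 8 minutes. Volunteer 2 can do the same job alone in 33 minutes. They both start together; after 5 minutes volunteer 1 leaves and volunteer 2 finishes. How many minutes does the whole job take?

In the first 5 minutes the combined rate is 41/264, so 205/264 of the job is done, leaving 59/264.
After volunteer 1 leaves the rate is 1/33 per minute; the remaining 59/264 takes 59/8 minutes.
Total = 5 + 59/8 = 99/8 minutes.

99/8 minutes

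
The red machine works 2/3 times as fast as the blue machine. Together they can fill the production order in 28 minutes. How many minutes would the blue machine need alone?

140/3 minutes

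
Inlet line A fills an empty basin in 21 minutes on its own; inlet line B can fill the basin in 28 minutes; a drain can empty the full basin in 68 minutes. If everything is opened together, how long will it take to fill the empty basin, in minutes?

102/7 minutes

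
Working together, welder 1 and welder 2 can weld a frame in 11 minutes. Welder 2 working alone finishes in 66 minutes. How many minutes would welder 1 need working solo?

Combined rate is 1/11 per minute.
Known contribution: 1/66 per minute.
So welder 1's rate is 1/11 − 1/66 = 5/66, meaning 66/5 minutes alone.

66/5 minutes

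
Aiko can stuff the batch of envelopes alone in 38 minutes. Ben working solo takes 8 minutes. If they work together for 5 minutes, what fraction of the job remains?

37/152

Combined rate: 1/38 + 1/8 = (4 + 19)/152 = 23/152 per minute.
In 5 minutes they complete 5·23/152 = 115/152 of the job.
So 37/152 remains.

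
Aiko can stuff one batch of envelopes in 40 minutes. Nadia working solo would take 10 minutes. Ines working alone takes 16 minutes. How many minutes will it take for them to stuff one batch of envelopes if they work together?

Combined rate: 1/40 + 1/10 + 1/16 = (2 + 8 + 5)/80 = 15/80 = 3/16 per minute.
Time = 1 ÷ (3/16) = 16/3 minutes.

16/3 minutes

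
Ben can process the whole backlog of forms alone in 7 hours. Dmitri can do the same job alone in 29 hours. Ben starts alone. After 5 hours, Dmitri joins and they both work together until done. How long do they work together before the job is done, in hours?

29/18 hours

In the first 5 hours Ben alone does 5/7 of the job, leaving 2/7.
Once everyone is working, combined rate: 1/7 + 1/29 = (29 + 7)/203 = 36/203 per hour.
Remaining 2/7 at 36/203 per hour takes 29/18 hours.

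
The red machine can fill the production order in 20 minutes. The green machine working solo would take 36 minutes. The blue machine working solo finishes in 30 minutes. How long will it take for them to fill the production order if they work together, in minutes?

Combined rate: 1/20 + 1/36 + 1/30 = (9 + 5 + 6)/180 = 20/180 = 1/9 per minute.
Time = 1 ÷ (1/9) = 9 minutes.

9 minutes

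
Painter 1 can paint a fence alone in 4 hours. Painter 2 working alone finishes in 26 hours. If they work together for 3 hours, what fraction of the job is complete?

45/52

Combined rate: 1/4 + 1/26 = (13 + 2)/52 = 15/52 per hour.
In 3 hours they complete 3·15/52 = 45/52 of the job.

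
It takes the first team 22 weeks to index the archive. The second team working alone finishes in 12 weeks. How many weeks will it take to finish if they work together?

132/17 weeks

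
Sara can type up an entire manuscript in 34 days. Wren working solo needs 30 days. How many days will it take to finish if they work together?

Combined rate: 1/34 + 1/30 = (15 + 17)/510 = 32/510 = 16/255 per day.
Time = 1 ÷ (16/255) = 255/16 days.

255/16 days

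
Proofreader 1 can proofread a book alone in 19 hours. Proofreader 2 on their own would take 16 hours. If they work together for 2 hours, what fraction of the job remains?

Combined rate: 1/19 + 1/16 = (16 + 19)/304 = 35/304 per hour.
In 2 hours they complete 2·35/304 = 35/152 of the job.
So 117/152 remains.

117/152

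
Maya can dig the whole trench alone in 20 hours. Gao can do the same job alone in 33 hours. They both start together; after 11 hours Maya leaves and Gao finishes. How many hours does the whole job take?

In the first 11 hours the combined rate is 53/660, so 53/60 of the job is done, leaving 7/60.
After Maya leaves the rate is 1/33 per hour; the remaining 7/60 takes 77/20 hours.
Total = 11 + 77/20 = 297/20 hours.

297/20 hours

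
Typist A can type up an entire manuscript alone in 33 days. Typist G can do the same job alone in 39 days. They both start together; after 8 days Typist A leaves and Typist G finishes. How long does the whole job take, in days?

325/11 days

In the first 8 days the combined rate is 8/143, so 64/143 of the job is done, leaving 79/143.
After Typist A leaves the rate is 1/39 per day; the remaining 79/143 takes 237/11 days.
Total = 8 + 237/11 = 325/11 days.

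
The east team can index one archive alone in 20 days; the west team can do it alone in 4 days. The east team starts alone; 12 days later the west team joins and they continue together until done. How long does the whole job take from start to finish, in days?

In 12 days the east team does 12/20 = 3/5 of the job, leaving 2/5.
The east team and the west team together work at 3/10 per day, so finishing takes 2/5 ÷ 3/10 = 4/3 days.
Total time = 12 + 4/3 = 40/3 days.

40/3 days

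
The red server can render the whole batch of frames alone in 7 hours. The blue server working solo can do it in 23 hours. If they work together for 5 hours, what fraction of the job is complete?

150/161

Combined rate: 1/7 + 1/23 = (23 + 7)/161 = 30/161 per hour.
In 5 hours they complete 5·30/161 = 150/161 of the job.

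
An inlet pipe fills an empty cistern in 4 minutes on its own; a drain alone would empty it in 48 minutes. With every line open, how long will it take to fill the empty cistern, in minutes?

48/11 minutes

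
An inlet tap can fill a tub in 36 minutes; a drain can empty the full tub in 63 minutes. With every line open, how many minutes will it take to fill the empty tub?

84 minutes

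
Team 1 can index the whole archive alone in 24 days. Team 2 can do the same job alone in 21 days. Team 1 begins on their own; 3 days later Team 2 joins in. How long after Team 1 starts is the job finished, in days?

In the first 3 days Team 1 alone does 3/24 = 1/8 of the job, leaving 7/8.
Once everyone is working, combined rate: 1/24 + 1/21 = (7 + 8)/168 = 15/168 = 5/56 per day.
Remaining 7/8 at 5/56 per day takes 49/5 days.
Total from the start = 3 + 49/5 = 64/5 days.

64/5 days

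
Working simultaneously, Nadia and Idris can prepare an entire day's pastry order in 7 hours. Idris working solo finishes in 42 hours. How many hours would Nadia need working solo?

42/5 hours

Combined rate is 1/7 per hour.
Known contribution: 1/42 per hour.
So Nadia's rate is 1/7 − 1/42 = 5/42, meaning 42/5 hours alone.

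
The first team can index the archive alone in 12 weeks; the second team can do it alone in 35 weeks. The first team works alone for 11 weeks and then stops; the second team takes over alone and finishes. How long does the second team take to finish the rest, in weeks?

35/12 weeks

In 11 weeks the first team does 11/12 of the job, leaving 1/12.
The second team works at 1/35 per week, so finishing takes 1/12 ÷ 1/35 = 35/12 weeks.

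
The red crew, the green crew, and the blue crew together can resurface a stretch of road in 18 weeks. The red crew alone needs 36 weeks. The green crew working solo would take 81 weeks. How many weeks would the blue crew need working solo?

Combined rate is 1/18 per week.
Known contribution: 1/36 + 1/81 = (9 + 4)/324 = 13/324 per week.
So the blue crew's rate is 1/18 − 13/324 = 5/324, meaning 324/5 weeks alone.

324/5 weeks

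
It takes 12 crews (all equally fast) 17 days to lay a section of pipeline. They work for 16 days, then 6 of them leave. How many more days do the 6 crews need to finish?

One crew does 1/204 of the job per day.
After 16 days with 12 crews, 16/17 is done (1/17 left).
With 6 crews the rate is 6/204 = 1/34, so the rest takes 1/17 ÷ 1/34 = 2 days.

2 days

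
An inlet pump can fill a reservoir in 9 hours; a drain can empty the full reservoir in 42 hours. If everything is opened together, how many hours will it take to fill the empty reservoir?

Net rate = 1/9 − 1/42 = (14 − 3)/126 = 11/126 per hour.
Filling time = 1 ÷ (11/126) = 126/11 hours.

126/11 hours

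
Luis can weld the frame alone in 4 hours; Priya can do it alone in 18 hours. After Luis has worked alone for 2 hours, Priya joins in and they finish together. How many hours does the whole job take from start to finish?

In 2 hours Luis does 2/4 = 1/2 of the job, leaving 1/2.
Luis and Priya together work at 11/36 per hour, so finishing takes 1/2 ÷ 11/36 = 18/11 hours.
Total time = 2 + 18/11 = 40/11 hours.

40/11 hours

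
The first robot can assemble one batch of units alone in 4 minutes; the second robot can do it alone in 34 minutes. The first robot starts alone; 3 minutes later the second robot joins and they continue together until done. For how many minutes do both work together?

In 3 minutes the first robot does 3/4 of the job, leaving 1/4.
The first robot and the second robot together work at 19/68 per minute, so finishing takes 1/4 ÷ 19/68 = 17/19 minutes.

17/19 minutes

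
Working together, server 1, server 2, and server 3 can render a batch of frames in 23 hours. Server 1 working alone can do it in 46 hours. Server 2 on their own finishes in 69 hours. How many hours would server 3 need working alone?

138 hours

Combined rate is 1/23 per hour.
Known contribution: 1/46 + 1/69 = (3 + 2)/138 = 5/138 per hour.
So server 3's rate is 1/23 − 5/138 = 1/138, meaning 138 hours alone.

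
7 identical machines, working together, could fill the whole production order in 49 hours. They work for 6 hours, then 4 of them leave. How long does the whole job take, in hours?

One machine does 1/343 of the job per hour.
After 6 hours with 7 machines, 6/49 is done (43/49 left).
With 3 machines the rate is 3/343, so the rest takes 43/49 ÷ 3/343 = 301/3 hours.
Total = 6 + 301/3 = 319/3 hours.

319/3 hours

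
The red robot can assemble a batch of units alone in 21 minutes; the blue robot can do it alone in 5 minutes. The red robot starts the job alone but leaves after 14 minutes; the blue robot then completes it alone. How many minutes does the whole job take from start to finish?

47/3 minutes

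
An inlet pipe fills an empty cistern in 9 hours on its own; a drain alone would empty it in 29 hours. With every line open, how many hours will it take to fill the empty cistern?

261/20 hours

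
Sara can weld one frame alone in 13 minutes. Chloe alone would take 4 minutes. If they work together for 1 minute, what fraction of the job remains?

35/52

Combined rate: 1/13 + 1/4 = (4 + 13)/52 = 17/52 per minute.
In 1 minute they complete 1·17/52 = 17/52 of the job.
So 35/52 remains.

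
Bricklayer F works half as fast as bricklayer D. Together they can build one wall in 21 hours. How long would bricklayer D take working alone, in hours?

Let bricklayer D's rate be r; then bricklayer F's rate is (1/2)r, so together (1/2 + 1)r = (3/2)r = 1/21.
Thus r = 2/63 per hour.
Bricklayer D alone: 63/2 hours; bricklayer F alone: 63 hours.

63/2 hours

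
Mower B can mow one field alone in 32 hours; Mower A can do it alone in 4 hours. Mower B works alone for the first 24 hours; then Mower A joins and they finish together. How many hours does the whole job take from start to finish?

In 24 hours Mower B does 24/32 = 3/4 of the job, leaving 1/4.
Mower B and Mower A together work at 9/32 per hour, so finishing takes 1/4 ÷ 9/32 = 8/9 hours.
Total time = 24 + 8/9 = 224/9 hours.

224/9 hours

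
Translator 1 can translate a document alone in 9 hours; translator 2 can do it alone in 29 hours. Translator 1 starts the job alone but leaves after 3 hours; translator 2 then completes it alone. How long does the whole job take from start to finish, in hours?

67/3 hours

In 3 hours translator 1 does 3/9 = 1/3 of the job, leaving 2/3.
Translator 2 works at 1/29 per hour, so finishing takes 2/3 ÷ 1/29 = 58/3 hours.
Total time = 3 + 58/3 = 67/3 hours.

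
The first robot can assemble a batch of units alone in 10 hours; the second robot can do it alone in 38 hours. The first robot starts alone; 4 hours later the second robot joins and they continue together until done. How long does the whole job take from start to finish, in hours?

In 4 hours the first robot does 4/10 = 2/5 of the job, leaving 3/5.
The first robot and the second robot together work at 12/95 per hour, so finishing takes 3/5 ÷ 12/95 = 19/4 hours.
Total time = 4 + 19/4 = 35/4 hours.

35/4 hours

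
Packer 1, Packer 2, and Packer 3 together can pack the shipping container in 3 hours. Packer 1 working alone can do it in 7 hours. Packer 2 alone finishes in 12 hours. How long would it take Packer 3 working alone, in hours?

28/3 hours

Combined rate is 1/3 per hour.
Known contribution: 1/7 + 1/12 = (12 + 7)/84 = 19/84 per hour.
So Packer 3's rate is 1/3 − 19/84 = 3/28, meaning 28/3 hours alone.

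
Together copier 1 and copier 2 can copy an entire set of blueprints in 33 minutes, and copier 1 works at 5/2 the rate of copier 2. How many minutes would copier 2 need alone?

Let copier 2's rate be r; then copier 1's rate is (5/2)r, so together (5/2 + 1)r = (7/2)r = 1/33.
Thus r = 2/231 per minute.
Copier 2 alone: 231/2 minutes; copier 1 alone: 231/5 minutes.

231/2 minutes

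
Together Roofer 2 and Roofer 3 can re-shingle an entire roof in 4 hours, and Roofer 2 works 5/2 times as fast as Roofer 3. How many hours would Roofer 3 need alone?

Let Roofer 3's rate be r; then Roofer 2's rate is (5/2)r, so together (5/2 + 1)r = (7/2)r = 1/4.
Thus r = 1/14 per hour.
Roofer 3 alone: 14 hours; Roofer 2 alone: 28/5 hours.

14 hours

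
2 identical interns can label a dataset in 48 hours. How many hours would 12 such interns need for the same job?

Total work is 2·48 = 96 intern-hours.
With 12 interns: 96/12 = 8 hours.

8 hours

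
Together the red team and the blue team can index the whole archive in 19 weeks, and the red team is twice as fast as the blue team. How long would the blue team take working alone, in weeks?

Let the blue team's rate be r; then the red team's rate is 2r, so together (2 + 1)r = 3r = 1/19.
Thus r = 1/57 per week.
The blue team alone: 57 weeks; the red team alone: 57/2 weeks.

57 weeks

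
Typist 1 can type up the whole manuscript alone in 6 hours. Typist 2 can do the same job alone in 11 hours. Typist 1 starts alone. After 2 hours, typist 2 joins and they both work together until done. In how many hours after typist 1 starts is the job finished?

78/17 hours

In the first 2 hours typist 1 alone does 2/6 = 1/3 of the job, leaving 2/3.
Once everyone is working, combined rate: 1/6 + 1/11 = (11 + 6)/66 = 17/66 per hour.
Remaining 2/3 at 17/66 per hour takes 44/17 hours.
Total from the start = 2 + 44/17 = 78/17 hours.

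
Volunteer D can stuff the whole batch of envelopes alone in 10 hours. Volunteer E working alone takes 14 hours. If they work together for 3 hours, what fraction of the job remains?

17/35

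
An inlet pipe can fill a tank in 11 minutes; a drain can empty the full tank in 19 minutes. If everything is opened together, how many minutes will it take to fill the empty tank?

209/8 minutes

Net rate = 1/11 − 1/19 = (19 − 11)/209 = 8/209 per minute.
Filling time = 1 ÷ (8/209) = 209/8 minutes.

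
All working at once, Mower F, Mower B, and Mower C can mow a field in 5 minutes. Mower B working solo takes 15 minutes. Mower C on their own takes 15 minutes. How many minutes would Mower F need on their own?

15 minutes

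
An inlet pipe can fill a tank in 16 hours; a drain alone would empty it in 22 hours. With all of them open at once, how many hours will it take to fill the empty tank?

Net rate = 1/16 − 1/22 = (11 − 8)/176 = 3/176 per hour.
Filling time = 1 ÷ (3/176) = 176/3 hours.

176/3 hours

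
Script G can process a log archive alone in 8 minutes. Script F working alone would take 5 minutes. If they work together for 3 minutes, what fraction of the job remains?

1/40

Combined rate: 1/8 + 1/5 = (5 + 8)/40 = 13/40 per minute.
In 3 minutes they complete 3·13/40 = 39/40 of the job.
So 1/40 remains.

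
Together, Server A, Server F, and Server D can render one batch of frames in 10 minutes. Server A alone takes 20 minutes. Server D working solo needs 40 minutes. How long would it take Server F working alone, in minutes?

40 minutes

Combined rate is 1/10 per minute.
Known contribution: 1/20 + 1/40 = (2 + 1)/40 = 3/40 per minute.
So Server F's rate is 1/10 − 3/40 = 1/40, meaning 40 minutes alone.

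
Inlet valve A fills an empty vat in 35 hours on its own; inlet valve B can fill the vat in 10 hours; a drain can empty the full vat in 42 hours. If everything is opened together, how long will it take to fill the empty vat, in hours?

105/11 hours

Net rate = 1/35 + 1/10 − 1/42 = (6 + 21 − 5)/210 = 22/210 = 11/105 per hour.
Filling time = 1 ÷ (11/105) = 105/11 hours.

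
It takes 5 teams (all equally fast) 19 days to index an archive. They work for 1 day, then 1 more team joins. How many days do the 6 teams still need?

One team does 1/95 of the job per day.
After 1 day with 5 teams, 1/19 is done (18/19 left).
With 6 teams the rate is 6/95, so the rest takes 18/19 ÷ 6/95 = 15 days.

15 days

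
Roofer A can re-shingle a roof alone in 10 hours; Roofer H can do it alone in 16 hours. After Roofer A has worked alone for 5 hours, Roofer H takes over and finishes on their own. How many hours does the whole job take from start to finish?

13 hours

In 5 hours Roofer A does 5/10 = 1/2 of the job, leaving 1/2.
Roofer H works at 1/16 per hour, so finishing takes 1/2 ÷ 1/16 = 8 hours.
Total time = 5 + 8 = 13 hours.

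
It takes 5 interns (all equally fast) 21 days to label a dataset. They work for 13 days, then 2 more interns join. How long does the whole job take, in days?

One intern does 1/105 of the job per day.
After 13 days with 5 interns, 13/21 is done (8/21 left).
With 7 interns the rate is 7/105 = 1/15, so the rest takes 8/21 ÷ 1/15 = 40/7 days.
Total = 13 + 40/7 = 131/7 days.

131/7 days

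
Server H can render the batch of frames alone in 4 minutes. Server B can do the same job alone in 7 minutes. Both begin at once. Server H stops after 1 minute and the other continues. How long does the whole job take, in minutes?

21/4 minutes

In the first 1 minute the combined rate is 11/28, so 11/28 of the job is done, leaving 17/28.
After server H leaves the rate is 1/7 per minute; the remaining 17/28 takes 17/4 minutes.
Total = 1 + 17/4 = 21/4 minutes.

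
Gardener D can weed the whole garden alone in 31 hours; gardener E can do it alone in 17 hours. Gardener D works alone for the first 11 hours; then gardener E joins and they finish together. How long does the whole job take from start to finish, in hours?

In 11 hours gardener D does 11/31 of the job, leaving 20/31.
Gardener D and gardener E together work at 48/527 per hour, so finishing takes 20/31 ÷ 48/527 = 85/12 hours.
Total time = 11 + 85/12 = 217/12 hours.

217/12 hours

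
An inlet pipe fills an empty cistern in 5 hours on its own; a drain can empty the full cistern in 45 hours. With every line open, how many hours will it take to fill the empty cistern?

45/8 hours

Net rate = 1/5 − 1/45 = (9 − 1)/45 = 8/45 per hour.
Filling time = 1 ÷ (8/45) = 45/8 hours.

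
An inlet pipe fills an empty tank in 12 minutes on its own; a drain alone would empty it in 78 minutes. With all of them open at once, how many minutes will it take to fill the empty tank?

156/11 minutes

Net rate = 1/12 − 1/78 = (13 − 2)/156 = 11/156 per minute.
Filling time = 1 ÷ (11/156) = 156/11 minutes.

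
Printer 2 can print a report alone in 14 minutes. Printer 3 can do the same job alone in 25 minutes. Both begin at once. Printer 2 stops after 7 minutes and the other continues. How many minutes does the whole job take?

In the first 7 minutes the combined rate is 39/350, so 39/50 of the job is done, leaving 11/50.
After printer 2 leaves the rate is 1/25 per minute; the remaining 11/50 takes 11/2 minutes.
Total = 7 + 11/2 = 25/2 minutes.

25/2 minutes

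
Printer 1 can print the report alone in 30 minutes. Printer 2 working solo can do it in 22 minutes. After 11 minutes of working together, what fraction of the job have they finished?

Combined rate: 1/30 + 1/22 = (11 + 15)/330 = 26/330 = 13/165 per minute.
In 11 minutes they complete 11·13/165 = 13/15 of the job.

13/15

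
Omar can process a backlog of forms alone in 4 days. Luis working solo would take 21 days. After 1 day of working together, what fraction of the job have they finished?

25/84

Combined rate: 1/4 + 1/21 = (21 + 4)/84 = 25/84 per day.
In 1 day they complete 1·25/84 = 25/84 of the job.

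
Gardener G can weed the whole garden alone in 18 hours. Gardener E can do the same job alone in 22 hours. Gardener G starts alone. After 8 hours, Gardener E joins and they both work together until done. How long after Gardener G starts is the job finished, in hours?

In the first 8 hours Gardener G alone does 8/18 = 4/9 of the job, leaving 5/9.
Once everyone is working, combined rate: 1/18 + 1/22 = (11 + 9)/198 = 20/198 = 10/99 per hour.
Remaining 5/9 at 10/99 per hour takes 11/2 hours.
Total from the start = 8 + 11/2 = 27/2 hours.

27/2 hours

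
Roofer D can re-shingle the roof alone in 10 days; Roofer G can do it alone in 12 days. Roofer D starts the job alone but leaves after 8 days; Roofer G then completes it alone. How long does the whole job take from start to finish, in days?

52/5 days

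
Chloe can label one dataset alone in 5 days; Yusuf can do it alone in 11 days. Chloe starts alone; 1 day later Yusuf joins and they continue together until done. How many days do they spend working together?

In 1 day Chloe does 1/5 of the job, leaving 4/5.
Chloe and Yusuf together work at 16/55 per day, so finishing takes 4/5 ÷ 16/55 = 11/4 days.

11/4 days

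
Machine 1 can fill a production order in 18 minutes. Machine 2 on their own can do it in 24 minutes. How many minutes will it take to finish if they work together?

Combined rate: 1/18 + 1/24 = (4 + 3)/72 = 7/72 per minute.
Time = 1 ÷ (7/72) = 72/7 minutes.

72/7 minutes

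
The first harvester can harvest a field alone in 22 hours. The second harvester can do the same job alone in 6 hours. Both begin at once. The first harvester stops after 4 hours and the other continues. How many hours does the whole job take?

54/11 hours

In the first 4 hours the combined rate is 7/33, so 28/33 of the job is done, leaving 5/33.
After the first harvester leaves the rate is 1/6 per hour; the remaining 5/33 takes 10/11 hours.
Total = 4 + 10/11 = 54/11 hours.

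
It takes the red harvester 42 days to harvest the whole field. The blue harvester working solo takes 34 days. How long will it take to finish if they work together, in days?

With two workers the combined time is the product over the sum: 42·34/(42+34) = 1428/76 = 357/19 days.

357/19 days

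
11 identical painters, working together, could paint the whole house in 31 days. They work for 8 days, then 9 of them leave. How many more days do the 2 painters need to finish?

253/2 days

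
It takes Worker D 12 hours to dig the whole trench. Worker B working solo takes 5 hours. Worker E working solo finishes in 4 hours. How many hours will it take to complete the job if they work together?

15/8 hours

Combined rate: 1/12 + 1/5 + 1/4 = (5 + 12 + 15)/60 = 32/60 = 8/15 per hour.
Time = 1 ÷ (8/15) = 15/8 hours.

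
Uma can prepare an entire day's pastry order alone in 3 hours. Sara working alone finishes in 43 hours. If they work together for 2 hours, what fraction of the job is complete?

Combined rate: 1/3 + 1/43 = (43 + 3)/129 = 46/129 per hour.
In 2 hours they complete 2·46/129 = 92/129 of the job.

92/129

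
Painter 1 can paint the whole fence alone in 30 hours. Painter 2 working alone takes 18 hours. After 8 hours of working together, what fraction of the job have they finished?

Combined rate: 1/30 + 1/18 = (3 + 5)/90 = 8/90 = 4/45 per hour.
In 8 hours they complete 8·4/45 = 32/45 of the job.

32/45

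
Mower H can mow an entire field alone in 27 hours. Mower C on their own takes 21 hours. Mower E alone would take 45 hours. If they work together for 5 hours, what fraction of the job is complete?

101/189

Combined rate: 1/27 + 1/21 + 1/45 = (35 + 45 + 21)/945 = 101/945 per hour.
In 5 hours they complete 5·101/945 = 101/189 of the job.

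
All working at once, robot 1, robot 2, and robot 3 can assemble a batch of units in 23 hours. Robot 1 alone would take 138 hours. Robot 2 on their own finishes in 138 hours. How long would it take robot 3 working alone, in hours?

Combined rate is 1/23 per hour.
Known contribution: 1/138 + 1/138 = (1 + 1)/138 = 2/138 = 1/69 per hour.
So robot 3's rate is 1/23 − 1/69 = 2/69, meaning 69/2 hours alone.

69/2 hours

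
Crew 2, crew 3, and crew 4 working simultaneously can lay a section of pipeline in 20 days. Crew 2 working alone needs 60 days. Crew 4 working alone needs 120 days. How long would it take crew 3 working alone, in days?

40 days

Combined rate is 1/20 per day.
Known contribution: 1/60 + 1/120 = (2 + 1)/120 = 3/120 = 1/40 per day.
So crew 3's rate is 1/20 − 1/40 = 1/40, meaning 40 days alone.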